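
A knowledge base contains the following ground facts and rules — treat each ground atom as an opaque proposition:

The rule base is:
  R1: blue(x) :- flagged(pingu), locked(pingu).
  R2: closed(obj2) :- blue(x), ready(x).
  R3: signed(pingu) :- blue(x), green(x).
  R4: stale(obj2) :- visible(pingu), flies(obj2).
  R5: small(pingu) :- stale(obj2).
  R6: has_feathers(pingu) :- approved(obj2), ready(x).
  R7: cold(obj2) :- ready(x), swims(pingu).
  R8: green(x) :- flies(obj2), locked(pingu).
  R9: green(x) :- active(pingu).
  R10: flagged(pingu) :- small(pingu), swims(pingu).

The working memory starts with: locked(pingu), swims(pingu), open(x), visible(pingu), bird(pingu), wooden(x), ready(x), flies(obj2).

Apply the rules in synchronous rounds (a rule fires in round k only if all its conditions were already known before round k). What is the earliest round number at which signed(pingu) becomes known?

Round 1: R4 [stale(obj2) :- visible(pingu), flies(obj2).]; R7 [cold(obj2) :- ready(x), swims(pingu).]; R8 [green(x) :- flies(obj2), locked(pingu).]. New: stale(obj2), cold(obj2), green(x).
Round 2: R5 [small(pingu) :- stale(obj2).]. New: small(pingu).
Round 3: R10 [flagged(pingu) :- small(pingu), swims(pingu).]. New: flagged(pingu).
Round 4: R1 [blue(x) :- flagged(pingu), locked(pingu).]. New: blue(x).
Round 5: R2 [closed(obj2) :- blue(x), ready(x).]; R3 [signed(pingu) :- blue(x), green(x).]. New: closed(obj2), signed(pingu).
signed(pingu) first appears in round 5.

5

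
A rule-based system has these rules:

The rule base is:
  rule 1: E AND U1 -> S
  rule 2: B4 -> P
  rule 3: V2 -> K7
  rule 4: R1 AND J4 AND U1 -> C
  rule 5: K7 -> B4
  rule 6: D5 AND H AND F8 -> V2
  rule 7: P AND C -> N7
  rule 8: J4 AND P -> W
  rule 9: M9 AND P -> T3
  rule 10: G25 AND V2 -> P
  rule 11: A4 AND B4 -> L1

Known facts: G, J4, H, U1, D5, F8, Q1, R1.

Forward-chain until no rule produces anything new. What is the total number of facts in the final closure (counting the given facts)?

Round 1 fires rule 4, rule 6, giving C, V2.
Round 2 fires rule 3, giving K7.
Round 3 fires rule 5, giving B4.
Round 4 fires rule 2, giving P.
Round 5 fires rule 7, rule 8, giving N7, W.
Closure: {B4, C, D5, F8, G, H, J4, K7, N7, P, Q1, R1, U1, V2, W} — 15 facts.

15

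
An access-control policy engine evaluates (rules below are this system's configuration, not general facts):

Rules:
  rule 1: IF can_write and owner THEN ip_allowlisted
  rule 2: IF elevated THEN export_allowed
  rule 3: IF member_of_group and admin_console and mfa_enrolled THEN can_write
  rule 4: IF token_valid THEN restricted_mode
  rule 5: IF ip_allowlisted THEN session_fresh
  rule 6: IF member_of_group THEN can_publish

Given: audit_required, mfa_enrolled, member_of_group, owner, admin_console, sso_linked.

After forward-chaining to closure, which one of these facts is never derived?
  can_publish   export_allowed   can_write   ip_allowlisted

export_allowed

Round 1: rule 3 [IF member_of_group and admin_console and mfa_enrolled THEN can_write]; rule 6 [IF member_of_group THEN can_publish]. New: can_write, can_publish.
Round 2: rule 1 [IF can_write and owner THEN ip_allowlisted]. New: ip_allowlisted.
Round 3: rule 5 [IF ip_allowlisted THEN session_fresh]. New: session_fresh.
Derived: can_write (round 1), ip_allowlisted (round 2), can_publish (round 1). export_allowed never appears in any round.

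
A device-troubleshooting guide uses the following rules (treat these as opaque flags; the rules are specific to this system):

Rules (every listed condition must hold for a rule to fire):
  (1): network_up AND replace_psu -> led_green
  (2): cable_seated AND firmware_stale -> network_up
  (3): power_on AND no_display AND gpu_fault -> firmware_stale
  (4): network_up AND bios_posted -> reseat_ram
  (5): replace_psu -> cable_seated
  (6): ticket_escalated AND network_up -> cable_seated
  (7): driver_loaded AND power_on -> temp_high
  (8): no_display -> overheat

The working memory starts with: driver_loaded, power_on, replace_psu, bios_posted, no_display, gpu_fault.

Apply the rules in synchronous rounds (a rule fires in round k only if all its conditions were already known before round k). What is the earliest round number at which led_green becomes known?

3

Round 1: (3) [power_on AND no_display AND gpu_fault -> firmware_stale]; (5) [replace_psu -> cable_seated]; (7) [driver_loaded AND power_on -> temp_high]; (8) [no_display -> overheat]. Adds firmware_stale, cable_seated, temp_high, overheat.
Round 2: (2) [cable_seated AND firmware_stale -> network_up]. Adds network_up.
Round 3: (1) [network_up AND replace_psu -> led_green]; (4) [network_up AND bios_posted -> reseat_ram]. Adds led_green, reseat_ram.
led_green first appears in round 3.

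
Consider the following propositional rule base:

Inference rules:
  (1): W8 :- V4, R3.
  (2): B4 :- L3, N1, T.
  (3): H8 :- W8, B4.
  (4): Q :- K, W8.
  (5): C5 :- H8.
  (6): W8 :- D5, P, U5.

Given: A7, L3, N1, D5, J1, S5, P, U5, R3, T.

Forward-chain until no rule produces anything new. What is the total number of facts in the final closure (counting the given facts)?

[1] (2) [B4 :- L3, N1, T.]; (6) [W8 :- D5, P, U5.]. ⇒ new: B4, W8.
[2] (3) [H8 :- W8, B4.]. ⇒ new: H8.
[3] (5) [C5 :- H8.]. ⇒ new: C5.
Closure: {A7, B4, C5, D5, H8, J1, L3, N1, P, R3, S5, T, U5, W8} — 14 facts.

14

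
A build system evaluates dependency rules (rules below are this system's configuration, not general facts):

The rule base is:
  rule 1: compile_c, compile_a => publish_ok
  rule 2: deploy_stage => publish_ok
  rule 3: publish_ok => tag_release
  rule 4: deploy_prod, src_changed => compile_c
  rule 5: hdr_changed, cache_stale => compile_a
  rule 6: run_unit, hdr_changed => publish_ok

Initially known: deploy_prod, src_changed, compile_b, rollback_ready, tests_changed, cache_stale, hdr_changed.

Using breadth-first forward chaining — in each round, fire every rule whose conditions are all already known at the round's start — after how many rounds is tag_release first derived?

Round 1: rule 4 [deploy_prod, src_changed => compile_c]; rule 5 [hdr_changed, cache_stale => compile_a]. New: compile_c, compile_a.
Round 2: rule 1 [compile_c, compile_a => publish_ok]. New: publish_ok.
Round 3: rule 3 [publish_ok => tag_release]. New: tag_release.
tag_release first appears in round 3.

3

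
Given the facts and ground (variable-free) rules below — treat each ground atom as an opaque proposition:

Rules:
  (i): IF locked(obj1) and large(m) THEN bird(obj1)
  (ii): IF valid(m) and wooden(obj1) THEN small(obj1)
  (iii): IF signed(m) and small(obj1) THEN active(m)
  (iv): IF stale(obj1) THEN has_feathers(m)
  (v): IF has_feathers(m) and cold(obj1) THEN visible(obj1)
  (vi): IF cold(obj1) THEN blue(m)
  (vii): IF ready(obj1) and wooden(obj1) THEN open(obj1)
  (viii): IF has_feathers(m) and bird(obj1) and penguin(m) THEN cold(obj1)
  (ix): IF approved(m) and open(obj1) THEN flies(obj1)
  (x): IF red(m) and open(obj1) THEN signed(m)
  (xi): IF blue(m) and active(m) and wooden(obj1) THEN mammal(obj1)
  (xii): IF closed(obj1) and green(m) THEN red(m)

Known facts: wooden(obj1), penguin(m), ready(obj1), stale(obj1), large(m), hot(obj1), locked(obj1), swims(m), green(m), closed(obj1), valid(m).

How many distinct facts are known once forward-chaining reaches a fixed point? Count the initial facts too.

Round 1 — (i), (ii), (iv), (vii), (xii), derive bird(obj1), small(obj1), has_feathers(m), open(obj1), red(m).
Round 2 — (viii), (x), derive cold(obj1), signed(m).
Round 3 — (iii), (v), (vi), derive active(m), visible(obj1), blue(m).
Round 4 — (xi), derive mammal(obj1).
Closure: {active(m), bird(obj1), blue(m), closed(obj1), cold(obj1), green(m), has_feathers(m), hot(obj1), large(m), locked(obj1), mammal(obj1), open(obj1), penguin(m), ready(obj1), red(m), signed(m), small(obj1), stale(obj1), swims(m), valid(m), visible(obj1), wooden(obj1)} — 22 facts.

22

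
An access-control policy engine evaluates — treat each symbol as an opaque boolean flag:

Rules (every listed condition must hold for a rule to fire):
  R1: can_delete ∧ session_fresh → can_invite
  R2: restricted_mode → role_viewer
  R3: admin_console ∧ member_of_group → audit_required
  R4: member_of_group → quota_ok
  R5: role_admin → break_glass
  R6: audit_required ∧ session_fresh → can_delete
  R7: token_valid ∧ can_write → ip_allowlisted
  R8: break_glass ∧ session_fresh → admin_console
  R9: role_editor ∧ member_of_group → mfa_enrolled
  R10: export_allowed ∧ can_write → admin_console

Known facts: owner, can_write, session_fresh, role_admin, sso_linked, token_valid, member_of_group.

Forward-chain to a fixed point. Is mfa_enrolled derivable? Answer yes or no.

no

Round 1: R4 [member_of_group → quota_ok]; R5 [role_admin → break_glass]; R7 [token_valid ∧ can_write → ip_allowlisted]. Adds quota_ok, break_glass, ip_allowlisted.
Round 2: R8 [break_glass ∧ session_fresh → admin_console]. Adds admin_console.
Round 3: R3 [admin_console ∧ member_of_group → audit_required]. Adds audit_required.
Round 4: R6 [audit_required ∧ session_fresh → can_delete]. Adds can_delete.
Round 5: R1 [can_delete ∧ session_fresh → can_invite]. Adds can_invite.
Fixed point reached. mfa_enrolled is concluded only by R9; R9 needs role_editor (never derived).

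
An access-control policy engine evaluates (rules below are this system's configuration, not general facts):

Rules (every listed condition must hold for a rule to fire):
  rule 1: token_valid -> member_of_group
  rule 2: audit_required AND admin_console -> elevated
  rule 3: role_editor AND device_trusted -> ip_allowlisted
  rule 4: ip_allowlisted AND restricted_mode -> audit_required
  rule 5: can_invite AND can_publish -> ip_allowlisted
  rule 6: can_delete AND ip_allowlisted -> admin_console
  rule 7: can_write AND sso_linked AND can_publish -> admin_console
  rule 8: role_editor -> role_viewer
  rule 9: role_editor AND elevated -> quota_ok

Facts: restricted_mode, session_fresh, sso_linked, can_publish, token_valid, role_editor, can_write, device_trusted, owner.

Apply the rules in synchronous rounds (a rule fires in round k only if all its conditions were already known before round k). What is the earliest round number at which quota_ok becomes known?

4

Round 1 — rule 1, rule 3, rule 7, rule 8, derive member_of_group, ip_allowlisted, admin_console, role_viewer.
Round 2 — rule 4, derive audit_required.
Round 3 — rule 2, derive elevated.
Round 4 — rule 9, derive quota_ok.
quota_ok first appears in round 4.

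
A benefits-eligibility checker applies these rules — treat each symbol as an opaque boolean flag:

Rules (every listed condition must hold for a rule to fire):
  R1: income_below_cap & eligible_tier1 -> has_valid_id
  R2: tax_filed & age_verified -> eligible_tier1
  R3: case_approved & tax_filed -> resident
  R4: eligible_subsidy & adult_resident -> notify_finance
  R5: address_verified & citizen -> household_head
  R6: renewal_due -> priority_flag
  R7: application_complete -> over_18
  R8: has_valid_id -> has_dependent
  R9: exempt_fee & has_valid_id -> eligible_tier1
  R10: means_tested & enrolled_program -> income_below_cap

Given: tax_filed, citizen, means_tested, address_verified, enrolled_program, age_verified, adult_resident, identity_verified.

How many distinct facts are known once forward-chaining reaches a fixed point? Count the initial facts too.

13

Round 1: R2 [tax_filed & age_verified -> eligible_tier1]; R5 [address_verified & citizen -> household_head]; R10 [means_tested & enrolled_program -> income_below_cap]. Adds eligible_tier1, household_head, income_below_cap.
Round 2: R1 [income_below_cap & eligible_tier1 -> has_valid_id]. Adds has_valid_id.
Round 3: R8 [has_valid_id -> has_dependent]. Adds has_dependent.
Closure: {address_verified, adult_resident, age_verified, citizen, eligible_tier1, enrolled_program, has_dependent, has_valid_id, household_head, identity_verified, income_below_cap, means_tested, tax_filed} — 13 facts.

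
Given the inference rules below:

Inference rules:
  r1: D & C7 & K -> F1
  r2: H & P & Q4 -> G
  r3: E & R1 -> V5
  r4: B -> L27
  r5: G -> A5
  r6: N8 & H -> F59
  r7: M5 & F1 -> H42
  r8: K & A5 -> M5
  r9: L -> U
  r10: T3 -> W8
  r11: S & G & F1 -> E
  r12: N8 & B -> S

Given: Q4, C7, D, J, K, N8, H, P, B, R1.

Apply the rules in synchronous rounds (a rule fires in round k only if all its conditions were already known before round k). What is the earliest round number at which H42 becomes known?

4

Round 1: r1 [D & C7 & K -> F1]; r2 [H & P & Q4 -> G]; r4 [B -> L27]; r6 [N8 & H -> F59]; r12 [N8 & B -> S]. Adds F1, G, L27, F59, S.
Round 2: r5 [G -> A5]; r11 [S & G & F1 -> E]. Adds A5, E.
Round 3: r3 [E & R1 -> V5]; r8 [K & A5 -> M5]. Adds V5, M5.
Round 4: r7 [M5 & F1 -> H42]. Adds H42.
H42 first appears in round 4.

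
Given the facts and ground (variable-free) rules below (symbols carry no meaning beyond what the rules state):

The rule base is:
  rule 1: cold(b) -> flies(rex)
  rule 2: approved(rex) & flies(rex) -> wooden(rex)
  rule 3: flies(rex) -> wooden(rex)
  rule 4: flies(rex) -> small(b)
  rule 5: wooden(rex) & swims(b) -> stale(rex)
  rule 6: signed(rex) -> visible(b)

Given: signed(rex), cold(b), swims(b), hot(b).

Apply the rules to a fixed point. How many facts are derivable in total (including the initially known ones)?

Round 1 fires rule 1, rule 6, giving flies(rex), visible(b).
Round 2 fires rule 3, rule 4, giving wooden(rex), small(b).
Round 3 fires rule 5, giving stale(rex).
Closure: {cold(b), flies(rex), hot(b), signed(rex), small(b), stale(rex), swims(b), visible(b), wooden(rex)} — 9 facts.

9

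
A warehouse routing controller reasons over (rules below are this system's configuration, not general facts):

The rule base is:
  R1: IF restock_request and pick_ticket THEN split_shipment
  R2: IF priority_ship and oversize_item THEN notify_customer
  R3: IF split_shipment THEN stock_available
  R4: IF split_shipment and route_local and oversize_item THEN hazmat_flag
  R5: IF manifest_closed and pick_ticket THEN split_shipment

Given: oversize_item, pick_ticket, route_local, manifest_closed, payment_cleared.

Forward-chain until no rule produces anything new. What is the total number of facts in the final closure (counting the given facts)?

8

[1] R5 [IF manifest_closed and pick_ticket THEN split_shipment]. ⇒ new: split_shipment.
[2] R3 [IF split_shipment THEN stock_available]; R4 [IF split_shipment and route_local and oversize_item THEN hazmat_flag]. ⇒ new: stock_available, hazmat_flag.
Closure: {hazmat_flag, manifest_closed, oversize_item, payment_cleared, pick_ticket, route_local, split_shipment, stock_available} — 8 facts.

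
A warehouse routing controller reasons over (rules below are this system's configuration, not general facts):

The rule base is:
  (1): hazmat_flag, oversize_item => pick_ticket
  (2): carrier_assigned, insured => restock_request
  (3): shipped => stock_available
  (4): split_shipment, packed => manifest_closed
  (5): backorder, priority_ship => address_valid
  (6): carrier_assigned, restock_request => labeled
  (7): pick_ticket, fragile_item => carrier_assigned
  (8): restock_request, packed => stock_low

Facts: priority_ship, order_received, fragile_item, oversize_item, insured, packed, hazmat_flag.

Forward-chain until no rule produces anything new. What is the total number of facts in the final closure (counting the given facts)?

Round 1: (1) [hazmat_flag, oversize_item => pick_ticket]. New: pick_ticket.
Round 2: (7) [pick_ticket, fragile_item => carrier_assigned]. New: carrier_assigned.
Round 3: (2) [carrier_assigned, insured => restock_request]. New: restock_request.
Round 4: (6) [carrier_assigned, restock_request => labeled]; (8) [restock_request, packed => stock_low]. New: labeled, stock_low.
Closure: {carrier_assigned, fragile_item, hazmat_flag, insured, labeled, order_received, oversize_item, packed, pick_ticket, priority_ship, restock_request, stock_low} — 12 facts.

12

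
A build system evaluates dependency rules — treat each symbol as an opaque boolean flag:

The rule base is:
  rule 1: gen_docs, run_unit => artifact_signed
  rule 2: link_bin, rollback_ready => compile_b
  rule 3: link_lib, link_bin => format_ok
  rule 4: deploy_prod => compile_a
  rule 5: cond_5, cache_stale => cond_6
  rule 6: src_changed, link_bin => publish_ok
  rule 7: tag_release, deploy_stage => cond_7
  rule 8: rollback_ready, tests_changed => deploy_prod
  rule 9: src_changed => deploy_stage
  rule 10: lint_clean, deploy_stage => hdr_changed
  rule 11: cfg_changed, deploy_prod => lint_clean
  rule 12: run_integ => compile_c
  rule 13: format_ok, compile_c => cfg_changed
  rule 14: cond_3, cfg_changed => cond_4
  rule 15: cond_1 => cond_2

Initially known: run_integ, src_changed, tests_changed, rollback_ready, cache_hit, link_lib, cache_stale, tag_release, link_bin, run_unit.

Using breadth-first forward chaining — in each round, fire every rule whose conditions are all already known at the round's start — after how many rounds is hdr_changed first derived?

4

[1] rule 2 [link_bin, rollback_ready => compile_b]; rule 3 [link_lib, link_bin => format_ok]; rule 6 [src_changed, link_bin => publish_ok]; rule 8 [rollback_ready, tests_changed => deploy_prod]; rule 9 [src_changed => deploy_stage]; rule 12 [run_integ => compile_c]. ⇒ new: compile_b, format_ok, publish_ok, deploy_prod, deploy_stage, compile_c.
[2] rule 4 [deploy_prod => compile_a]; rule 7 [tag_release, deploy_stage => cond_7]; rule 13 [format_ok, compile_c => cfg_changed]. ⇒ new: compile_a, cond_7, cfg_changed.
[3] rule 11 [cfg_changed, deploy_prod => lint_clean]. ⇒ new: lint_clean.
[4] rule 10 [lint_clean, deploy_stage => hdr_changed]. ⇒ new: hdr_changed.
hdr_changed first appears in round 4.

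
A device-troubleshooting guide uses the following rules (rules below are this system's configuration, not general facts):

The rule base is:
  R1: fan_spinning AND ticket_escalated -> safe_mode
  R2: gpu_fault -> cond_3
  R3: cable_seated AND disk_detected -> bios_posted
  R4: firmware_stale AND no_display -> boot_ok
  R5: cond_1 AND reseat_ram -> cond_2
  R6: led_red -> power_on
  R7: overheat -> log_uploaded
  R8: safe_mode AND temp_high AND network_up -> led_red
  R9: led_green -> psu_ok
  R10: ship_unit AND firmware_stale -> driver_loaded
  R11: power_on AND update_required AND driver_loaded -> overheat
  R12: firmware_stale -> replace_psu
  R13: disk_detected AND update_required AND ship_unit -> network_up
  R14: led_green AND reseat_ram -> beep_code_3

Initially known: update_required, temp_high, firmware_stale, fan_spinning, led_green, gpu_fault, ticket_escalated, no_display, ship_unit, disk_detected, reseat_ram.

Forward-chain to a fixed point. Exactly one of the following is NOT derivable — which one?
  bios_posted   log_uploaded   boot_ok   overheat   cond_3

Round 1: R1 [fan_spinning AND ticket_escalated -> safe_mode]; R2 [gpu_fault -> cond_3]; R4 [firmware_stale AND no_display -> boot_ok]; R9 [led_green -> psu_ok]; R10 [ship_unit AND firmware_stale -> driver_loaded]; R12 [firmware_stale -> replace_psu]; R13 [disk_detected AND update_required AND ship_unit -> network_up]; R14 [led_green AND reseat_ram -> beep_code_3]. Adds safe_mode, cond_3, boot_ok, psu_ok, driver_loaded, replace_psu, network_up, beep_code_3.
Round 2: R8 [safe_mode AND temp_high AND network_up -> led_red]. Adds led_red.
Round 3: R6 [led_red -> power_on]. Adds power_on.
Round 4: R11 [power_on AND update_required AND driver_loaded -> overheat]. Adds overheat.
Round 5: R7 [overheat -> log_uploaded]. Adds log_uploaded.
Derived: overheat (round 4), cond_3 (round 1), boot_ok (round 1), log_uploaded (round 5). bios_posted never appears in any round.

bios_posted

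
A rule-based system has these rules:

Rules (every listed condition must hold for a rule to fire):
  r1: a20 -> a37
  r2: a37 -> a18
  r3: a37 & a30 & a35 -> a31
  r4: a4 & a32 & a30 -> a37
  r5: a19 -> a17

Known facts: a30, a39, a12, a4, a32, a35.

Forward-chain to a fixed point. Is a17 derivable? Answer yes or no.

Round 1 — r4, derive a37.
Round 2 — r2, r3, derive a18, a31.
Fixed point reached. a17 is concluded only by r5; r5 needs a19 (never derived).

no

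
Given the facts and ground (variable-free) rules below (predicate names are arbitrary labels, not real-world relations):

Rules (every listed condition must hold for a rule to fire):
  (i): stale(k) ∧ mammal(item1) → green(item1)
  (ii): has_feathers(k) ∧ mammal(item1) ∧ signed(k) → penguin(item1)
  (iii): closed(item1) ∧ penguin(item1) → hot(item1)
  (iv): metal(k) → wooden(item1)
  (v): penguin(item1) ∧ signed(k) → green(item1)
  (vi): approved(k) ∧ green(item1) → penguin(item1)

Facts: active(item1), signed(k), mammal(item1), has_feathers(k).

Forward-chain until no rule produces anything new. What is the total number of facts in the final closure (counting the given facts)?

6

Round 1 — (ii), derive penguin(item1).
Round 2 — (v), derive green(item1).
Closure: {active(item1), green(item1), has_feathers(k), mammal(item1), penguin(item1), signed(k)} — 6 facts.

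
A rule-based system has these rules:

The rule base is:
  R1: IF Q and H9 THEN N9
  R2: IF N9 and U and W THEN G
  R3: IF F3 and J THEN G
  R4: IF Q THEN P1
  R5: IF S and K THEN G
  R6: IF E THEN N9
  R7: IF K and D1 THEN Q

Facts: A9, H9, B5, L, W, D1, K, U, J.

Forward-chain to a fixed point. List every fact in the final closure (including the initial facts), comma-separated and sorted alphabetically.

Round 1 fires R7, giving Q.
Round 2 fires R1, R4, giving N9, P1.
Round 3 fires R2, giving G.

A9, B5, D1, G, H9, J, K, L, N9, P1, Q, U, W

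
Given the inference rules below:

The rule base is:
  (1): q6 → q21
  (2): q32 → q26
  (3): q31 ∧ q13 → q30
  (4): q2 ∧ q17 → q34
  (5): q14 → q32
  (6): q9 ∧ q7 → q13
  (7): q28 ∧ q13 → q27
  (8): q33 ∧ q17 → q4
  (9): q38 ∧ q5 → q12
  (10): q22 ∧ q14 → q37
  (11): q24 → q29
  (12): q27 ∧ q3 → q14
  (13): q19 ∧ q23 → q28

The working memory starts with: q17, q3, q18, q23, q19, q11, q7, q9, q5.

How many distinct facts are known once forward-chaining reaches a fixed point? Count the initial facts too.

Round 1 fires (6), (13), giving q13, q28.
Round 2 fires (7), giving q27.
Round 3 fires (12), giving q14.
Round 4 fires (5), giving q32.
Round 5 fires (2), giving q26.
Closure: {q11, q13, q14, q17, q18, q19, q23, q26, q27, q28, q3, q32, q5, q7, q9} — 15 facts.

15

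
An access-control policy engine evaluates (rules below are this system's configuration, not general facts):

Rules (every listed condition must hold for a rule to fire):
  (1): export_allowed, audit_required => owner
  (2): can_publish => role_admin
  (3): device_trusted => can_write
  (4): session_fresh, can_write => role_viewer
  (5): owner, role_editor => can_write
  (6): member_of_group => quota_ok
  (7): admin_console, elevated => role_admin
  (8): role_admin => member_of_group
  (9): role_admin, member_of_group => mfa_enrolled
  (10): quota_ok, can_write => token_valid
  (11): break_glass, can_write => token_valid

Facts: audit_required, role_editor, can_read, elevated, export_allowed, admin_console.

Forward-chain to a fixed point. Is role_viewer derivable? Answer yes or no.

Round 1 fires (1), (7), giving owner, role_admin.
Round 2 fires (5), (8), giving can_write, member_of_group.
Round 3 fires (6), (9), giving quota_ok, mfa_enrolled.
Round 4 fires (10), giving token_valid.
Fixed point reached. role_viewer is concluded only by (4); (4) needs session_fresh (never derived).

no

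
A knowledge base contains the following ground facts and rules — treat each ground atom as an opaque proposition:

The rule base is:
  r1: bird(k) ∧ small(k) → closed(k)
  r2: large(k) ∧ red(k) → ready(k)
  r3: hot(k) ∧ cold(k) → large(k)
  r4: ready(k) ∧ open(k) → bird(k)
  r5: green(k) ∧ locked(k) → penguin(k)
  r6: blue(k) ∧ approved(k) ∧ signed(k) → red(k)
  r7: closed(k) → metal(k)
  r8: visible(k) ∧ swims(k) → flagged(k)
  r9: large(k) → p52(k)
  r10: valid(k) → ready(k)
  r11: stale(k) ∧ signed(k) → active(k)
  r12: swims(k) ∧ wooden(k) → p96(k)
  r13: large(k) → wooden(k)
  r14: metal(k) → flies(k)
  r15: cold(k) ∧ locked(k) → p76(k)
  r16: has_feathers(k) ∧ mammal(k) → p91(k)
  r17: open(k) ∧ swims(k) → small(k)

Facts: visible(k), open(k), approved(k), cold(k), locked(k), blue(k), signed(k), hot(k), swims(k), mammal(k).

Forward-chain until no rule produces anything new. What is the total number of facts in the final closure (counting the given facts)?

Round 1: r3 [hot(k) ∧ cold(k) → large(k)]; r6 [blue(k) ∧ approved(k) ∧ signed(k) → red(k)]; r8 [visible(k) ∧ swims(k) → flagged(k)]; r15 [cold(k) ∧ locked(k) → p76(k)]; r17 [open(k) ∧ swims(k) → small(k)]. New: large(k), red(k), flagged(k), p76(k), small(k).
Round 2: r2 [large(k) ∧ red(k) → ready(k)]; r9 [large(k) → p52(k)]; r13 [large(k) → wooden(k)]. New: ready(k), p52(k), wooden(k).
Round 3: r4 [ready(k) ∧ open(k) → bird(k)]; r12 [swims(k) ∧ wooden(k) → p96(k)]. New: bird(k), p96(k).
Round 4: r1 [bird(k) ∧ small(k) → closed(k)]. New: closed(k).
Round 5: r7 [closed(k) → metal(k)]. New: metal(k).
Round 6: r14 [metal(k) → flies(k)]. New: flies(k).
Closure: {approved(k), bird(k), blue(k), closed(k), cold(k), flagged(k), flies(k), hot(k), large(k), locked(k), mammal(k), metal(k), open(k), p52(k), p76(k), p96(k), ready(k), red(k), signed(k), small(k), swims(k), visible(k), wooden(k)} — 23 facts.

23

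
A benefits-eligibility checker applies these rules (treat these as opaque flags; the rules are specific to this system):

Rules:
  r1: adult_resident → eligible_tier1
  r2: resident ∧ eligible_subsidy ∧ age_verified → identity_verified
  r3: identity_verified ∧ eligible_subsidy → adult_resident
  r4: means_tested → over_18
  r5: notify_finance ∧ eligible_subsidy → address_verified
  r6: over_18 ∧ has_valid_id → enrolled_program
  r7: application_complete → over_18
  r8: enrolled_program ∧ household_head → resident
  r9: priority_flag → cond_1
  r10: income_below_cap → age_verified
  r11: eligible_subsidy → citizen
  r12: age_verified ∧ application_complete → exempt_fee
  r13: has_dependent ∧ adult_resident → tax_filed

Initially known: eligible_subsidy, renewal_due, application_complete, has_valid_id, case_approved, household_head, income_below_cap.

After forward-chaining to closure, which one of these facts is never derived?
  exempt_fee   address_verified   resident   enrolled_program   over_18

address_verified

Round 1: r7 [application_complete → over_18]; r10 [income_below_cap → age_verified]; r11 [eligible_subsidy → citizen]. New: over_18, age_verified, citizen.
Round 2: r6 [over_18 ∧ has_valid_id → enrolled_program]; r12 [age_verified ∧ application_complete → exempt_fee]. New: enrolled_program, exempt_fee.
Round 3: r8 [enrolled_program ∧ household_head → resident]. New: resident.
Round 4: r2 [resident ∧ eligible_subsidy ∧ age_verified → identity_verified]. New: identity_verified.
Round 5: r3 [identity_verified ∧ eligible_subsidy → adult_resident]. New: adult_resident.
Round 6: r1 [adult_resident → eligible_tier1]. New: eligible_tier1.
Derived: resident (round 3), over_18 (round 1), enrolled_program (round 2), exempt_fee (round 2). address_verified never appears in any round.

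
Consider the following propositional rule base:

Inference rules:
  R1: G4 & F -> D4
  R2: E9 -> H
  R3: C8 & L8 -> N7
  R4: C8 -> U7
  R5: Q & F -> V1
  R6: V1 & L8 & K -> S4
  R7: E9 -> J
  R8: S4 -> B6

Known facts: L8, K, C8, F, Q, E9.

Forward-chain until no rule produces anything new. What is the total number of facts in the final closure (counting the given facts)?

13

Round 1: R2 [E9 -> H]; R3 [C8 & L8 -> N7]; R4 [C8 -> U7]; R5 [Q & F -> V1]; R7 [E9 -> J]. Adds H, N7, U7, V1, J.
Round 2: R6 [V1 & L8 & K -> S4]. Adds S4.
Round 3: R8 [S4 -> B6]. Adds B6.
Closure: {B6, C8, E9, F, H, J, K, L8, N7, Q, S4, U7, V1} — 13 facts.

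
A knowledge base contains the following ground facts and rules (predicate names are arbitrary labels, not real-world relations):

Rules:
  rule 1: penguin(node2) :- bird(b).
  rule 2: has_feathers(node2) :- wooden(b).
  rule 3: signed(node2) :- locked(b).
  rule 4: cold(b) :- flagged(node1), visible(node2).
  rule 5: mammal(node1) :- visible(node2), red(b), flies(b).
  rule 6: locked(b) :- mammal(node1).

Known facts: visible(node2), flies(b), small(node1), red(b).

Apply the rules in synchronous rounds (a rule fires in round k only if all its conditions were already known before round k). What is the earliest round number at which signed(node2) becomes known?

3

Round 1 — rule 5, derive mammal(node1).
Round 2 — rule 6, derive locked(b).
Round 3 — rule 3, derive signed(node2).
signed(node2) first appears in round 3.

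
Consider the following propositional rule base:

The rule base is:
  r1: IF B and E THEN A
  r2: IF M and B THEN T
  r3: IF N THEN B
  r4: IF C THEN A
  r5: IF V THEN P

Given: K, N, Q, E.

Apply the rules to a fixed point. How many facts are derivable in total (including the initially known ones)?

6

Round 1: r3 [IF N THEN B]. Adds B.
Round 2: r1 [IF B and E THEN A]. Adds A.
Closure: {A, B, E, K, N, Q} — 6 facts.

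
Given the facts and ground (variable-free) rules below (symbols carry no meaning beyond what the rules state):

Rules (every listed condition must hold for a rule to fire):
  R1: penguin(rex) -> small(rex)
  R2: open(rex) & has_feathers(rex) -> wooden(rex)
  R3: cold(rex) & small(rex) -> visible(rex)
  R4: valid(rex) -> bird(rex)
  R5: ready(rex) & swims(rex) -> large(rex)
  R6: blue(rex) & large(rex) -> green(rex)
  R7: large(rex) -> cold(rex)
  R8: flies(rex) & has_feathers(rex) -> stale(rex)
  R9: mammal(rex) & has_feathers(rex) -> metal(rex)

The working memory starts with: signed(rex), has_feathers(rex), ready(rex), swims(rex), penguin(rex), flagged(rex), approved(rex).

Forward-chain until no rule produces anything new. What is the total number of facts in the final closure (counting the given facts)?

Round 1 — R1, R5, derive small(rex), large(rex).
Round 2 — R7, derive cold(rex).
Round 3 — R3, derive visible(rex).
Closure: {approved(rex), cold(rex), flagged(rex), has_feathers(rex), large(rex), penguin(rex), ready(rex), signed(rex), small(rex), swims(rex), visible(rex)} — 11 facts.

11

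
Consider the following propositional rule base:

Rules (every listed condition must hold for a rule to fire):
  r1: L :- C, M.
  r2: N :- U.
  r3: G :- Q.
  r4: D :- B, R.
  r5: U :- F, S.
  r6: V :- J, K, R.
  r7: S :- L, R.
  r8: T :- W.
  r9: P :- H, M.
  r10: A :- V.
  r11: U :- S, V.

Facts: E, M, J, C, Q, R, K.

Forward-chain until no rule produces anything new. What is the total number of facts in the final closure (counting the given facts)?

Round 1: r1 [L :- C, M.]; r3 [G :- Q.]; r6 [V :- J, K, R.]. Adds L, G, V.
Round 2: r7 [S :- L, R.]; r10 [A :- V.]. Adds S, A.
Round 3: r11 [U :- S, V.]. Adds U.
Round 4: r2 [N :- U.]. Adds N.
Closure: {A, C, E, G, J, K, L, M, N, Q, R, S, U, V} — 14 facts.

14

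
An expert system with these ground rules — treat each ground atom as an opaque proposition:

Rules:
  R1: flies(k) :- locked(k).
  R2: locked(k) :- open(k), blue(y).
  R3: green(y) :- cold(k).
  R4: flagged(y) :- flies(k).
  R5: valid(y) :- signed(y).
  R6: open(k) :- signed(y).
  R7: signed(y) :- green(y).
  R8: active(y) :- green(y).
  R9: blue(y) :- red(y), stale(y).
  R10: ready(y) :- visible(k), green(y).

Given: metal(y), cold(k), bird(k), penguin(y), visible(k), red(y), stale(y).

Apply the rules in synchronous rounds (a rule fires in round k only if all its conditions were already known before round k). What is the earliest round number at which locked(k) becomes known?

Round 1 fires R3, R9, giving green(y), blue(y).
Round 2 fires R7, R8, R10, giving signed(y), active(y), ready(y).
Round 3 fires R5, R6, giving valid(y), open(k).
Round 4 fires R2, giving locked(k).
locked(k) first appears in round 4.

4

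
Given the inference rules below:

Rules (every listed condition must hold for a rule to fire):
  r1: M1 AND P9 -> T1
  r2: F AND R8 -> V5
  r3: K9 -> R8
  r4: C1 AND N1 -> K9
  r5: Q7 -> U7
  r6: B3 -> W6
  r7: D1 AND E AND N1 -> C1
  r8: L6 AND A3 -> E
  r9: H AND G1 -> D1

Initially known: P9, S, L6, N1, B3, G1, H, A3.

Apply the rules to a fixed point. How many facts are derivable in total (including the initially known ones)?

14

Round 1: r6 [B3 -> W6]; r8 [L6 AND A3 -> E]; r9 [H AND G1 -> D1]. New: W6, E, D1.
Round 2: r7 [D1 AND E AND N1 -> C1]. New: C1.
Round 3: r4 [C1 AND N1 -> K9]. New: K9.
Round 4: r3 [K9 -> R8]. New: R8.
Closure: {A3, B3, C1, D1, E, G1, H, K9, L6, N1, P9, R8, S, W6} — 14 facts.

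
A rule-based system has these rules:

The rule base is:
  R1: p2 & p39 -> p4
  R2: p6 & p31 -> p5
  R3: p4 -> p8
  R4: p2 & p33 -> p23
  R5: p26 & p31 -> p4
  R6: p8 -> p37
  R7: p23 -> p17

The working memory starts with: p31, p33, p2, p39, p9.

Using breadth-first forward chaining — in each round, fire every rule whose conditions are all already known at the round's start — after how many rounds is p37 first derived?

Round 1 fires R1, R4, giving p4, p23.
Round 2 fires R3, R7, giving p8, p17.
Round 3 fires R6, giving p37.
p37 first appears in round 3.

3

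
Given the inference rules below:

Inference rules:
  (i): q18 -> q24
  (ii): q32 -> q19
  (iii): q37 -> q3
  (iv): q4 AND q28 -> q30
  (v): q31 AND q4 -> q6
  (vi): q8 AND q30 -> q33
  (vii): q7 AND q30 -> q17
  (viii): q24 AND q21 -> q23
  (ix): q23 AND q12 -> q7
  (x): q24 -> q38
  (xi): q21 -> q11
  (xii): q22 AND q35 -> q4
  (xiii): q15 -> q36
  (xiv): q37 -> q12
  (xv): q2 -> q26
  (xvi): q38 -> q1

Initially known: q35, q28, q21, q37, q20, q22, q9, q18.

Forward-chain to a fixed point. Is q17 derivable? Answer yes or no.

Round 1 fires (i), (iii), (xi), (xii), (xiv), giving q24, q3, q11, q4, q12.
Round 2 fires (iv), (viii), (x), giving q30, q23, q38.
Round 3 fires (ix), (xvi), giving q7, q1.
Round 4 fires (vii), giving q17.
q17 appears in round 4, so it is derivable.

yes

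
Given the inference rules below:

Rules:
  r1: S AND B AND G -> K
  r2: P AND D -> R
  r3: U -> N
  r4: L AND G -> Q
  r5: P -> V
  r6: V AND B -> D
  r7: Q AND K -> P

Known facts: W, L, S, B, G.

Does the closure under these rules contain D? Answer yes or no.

Round 1 — r1, r4, derive K, Q.
Round 2 — r7, derive P.
Round 3 — r5, derive V.
Round 4 — r6, derive D.
Round 5 — r2, derive R.
D appears in round 4, so it is derivable.

yes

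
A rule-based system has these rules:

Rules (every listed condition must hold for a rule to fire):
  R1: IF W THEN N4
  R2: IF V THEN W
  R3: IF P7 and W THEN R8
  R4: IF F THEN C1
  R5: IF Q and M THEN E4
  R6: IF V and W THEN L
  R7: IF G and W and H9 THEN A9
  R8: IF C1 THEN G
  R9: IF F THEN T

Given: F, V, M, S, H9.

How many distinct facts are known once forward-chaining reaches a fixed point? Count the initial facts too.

12

Round 1 — R2, R4, R9, derive W, C1, T.
Round 2 — R1, R6, R8, derive N4, L, G.
Round 3 — R7, derive A9.
Closure: {A9, C1, F, G, H9, L, M, N4, S, T, V, W} — 12 facts.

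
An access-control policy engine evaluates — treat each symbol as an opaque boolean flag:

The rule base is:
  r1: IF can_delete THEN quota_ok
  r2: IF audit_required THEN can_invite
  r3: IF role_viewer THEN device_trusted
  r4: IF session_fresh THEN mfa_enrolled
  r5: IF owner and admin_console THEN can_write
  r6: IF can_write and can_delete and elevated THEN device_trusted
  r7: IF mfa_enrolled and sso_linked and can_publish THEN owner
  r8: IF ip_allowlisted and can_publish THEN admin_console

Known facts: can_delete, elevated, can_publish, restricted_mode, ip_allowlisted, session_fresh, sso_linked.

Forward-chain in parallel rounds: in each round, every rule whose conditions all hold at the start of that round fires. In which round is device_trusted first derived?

Round 1 — r1, r4, r8, derive quota_ok, mfa_enrolled, admin_console.
Round 2 — r7, derive owner.
Round 3 — r5, derive can_write.
Round 4 — r6, derive device_trusted.
device_trusted first appears in round 4.

4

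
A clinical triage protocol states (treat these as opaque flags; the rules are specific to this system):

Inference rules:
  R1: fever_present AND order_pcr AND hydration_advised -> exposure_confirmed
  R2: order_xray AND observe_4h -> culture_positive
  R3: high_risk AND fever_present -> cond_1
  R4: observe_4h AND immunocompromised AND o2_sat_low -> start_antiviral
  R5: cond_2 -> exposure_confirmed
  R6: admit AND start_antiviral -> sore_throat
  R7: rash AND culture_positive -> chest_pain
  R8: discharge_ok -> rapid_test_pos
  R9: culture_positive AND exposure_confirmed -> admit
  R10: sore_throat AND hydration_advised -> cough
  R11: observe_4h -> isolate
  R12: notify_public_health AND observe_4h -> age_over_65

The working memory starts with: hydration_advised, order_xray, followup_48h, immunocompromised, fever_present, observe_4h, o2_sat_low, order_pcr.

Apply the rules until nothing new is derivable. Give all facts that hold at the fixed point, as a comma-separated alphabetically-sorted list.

Round 1: R1 [fever_present AND order_pcr AND hydration_advised -> exposure_confirmed]; R2 [order_xray AND observe_4h -> culture_positive]; R4 [observe_4h AND immunocompromised AND o2_sat_low -> start_antiviral]; R11 [observe_4h -> isolate]. New: exposure_confirmed, culture_positive, start_antiviral, isolate.
Round 2: R9 [culture_positive AND exposure_confirmed -> admit]. New: admit.
Round 3: R6 [admit AND start_antiviral -> sore_throat]. New: sore_throat.
Round 4: R10 [sore_throat AND hydration_advised -> cough]. New: cough.

admit, cough, culture_positive, exposure_confirmed, fever_present, followup_48h, hydration_advised, immunocompromised, isolate, o2_sat_low, observe_4h, order_pcr, order_xray, sore_throat, start_antiviral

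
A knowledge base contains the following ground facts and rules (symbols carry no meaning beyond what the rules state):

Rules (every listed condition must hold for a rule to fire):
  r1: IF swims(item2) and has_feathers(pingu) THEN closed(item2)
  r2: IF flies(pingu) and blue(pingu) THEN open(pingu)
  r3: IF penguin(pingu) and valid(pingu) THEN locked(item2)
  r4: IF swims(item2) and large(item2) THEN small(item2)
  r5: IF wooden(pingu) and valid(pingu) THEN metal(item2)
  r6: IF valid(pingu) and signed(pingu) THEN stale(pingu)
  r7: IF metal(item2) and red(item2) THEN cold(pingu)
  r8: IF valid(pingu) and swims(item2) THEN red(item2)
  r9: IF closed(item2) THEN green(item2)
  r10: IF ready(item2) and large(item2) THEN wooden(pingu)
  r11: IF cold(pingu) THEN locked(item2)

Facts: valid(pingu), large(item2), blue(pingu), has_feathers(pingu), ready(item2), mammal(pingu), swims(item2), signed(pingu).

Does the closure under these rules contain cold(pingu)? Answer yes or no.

Round 1: r1 [IF swims(item2) and has_feathers(pingu) THEN closed(item2)]; r4 [IF swims(item2) and large(item2) THEN small(item2)]; r6 [IF valid(pingu) and signed(pingu) THEN stale(pingu)]; r8 [IF valid(pingu) and swims(item2) THEN red(item2)]; r10 [IF ready(item2) and large(item2) THEN wooden(pingu)]. Adds closed(item2), small(item2), stale(pingu), red(item2), wooden(pingu).
Round 2: r5 [IF wooden(pingu) and valid(pingu) THEN metal(item2)]; r9 [IF closed(item2) THEN green(item2)]. Adds metal(item2), green(item2).
Round 3: r7 [IF metal(item2) and red(item2) THEN cold(pingu)]. Adds cold(pingu).
Round 4: r11 [IF cold(pingu) THEN locked(item2)]. Adds locked(item2).
cold(pingu) appears in round 3, so it is derivable.

yes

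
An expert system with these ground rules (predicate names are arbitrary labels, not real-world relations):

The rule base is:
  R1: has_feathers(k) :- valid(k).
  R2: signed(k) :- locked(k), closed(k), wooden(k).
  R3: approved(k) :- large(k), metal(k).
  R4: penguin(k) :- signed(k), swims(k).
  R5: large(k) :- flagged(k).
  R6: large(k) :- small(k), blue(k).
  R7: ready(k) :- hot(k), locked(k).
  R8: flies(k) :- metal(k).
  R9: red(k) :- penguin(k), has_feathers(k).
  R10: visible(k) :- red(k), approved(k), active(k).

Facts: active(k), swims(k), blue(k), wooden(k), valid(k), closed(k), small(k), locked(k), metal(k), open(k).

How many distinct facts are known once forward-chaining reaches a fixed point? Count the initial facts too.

18

[1] R1 [has_feathers(k) :- valid(k).]; R2 [signed(k) :- locked(k), closed(k), wooden(k).]; R6 [large(k) :- small(k), blue(k).]; R8 [flies(k) :- metal(k).]. ⇒ new: has_feathers(k), signed(k), large(k), flies(k).
[2] R3 [approved(k) :- large(k), metal(k).]; R4 [penguin(k) :- signed(k), swims(k).]. ⇒ new: approved(k), penguin(k).
[3] R9 [red(k) :- penguin(k), has_feathers(k).]. ⇒ new: red(k).
[4] R10 [visible(k) :- red(k), approved(k), active(k).]. ⇒ new: visible(k).
Closure: {active(k), approved(k), blue(k), closed(k), flies(k), has_feathers(k), large(k), locked(k), metal(k), open(k), penguin(k), red(k), signed(k), small(k), swims(k), valid(k), visible(k), wooden(k)} — 18 facts.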